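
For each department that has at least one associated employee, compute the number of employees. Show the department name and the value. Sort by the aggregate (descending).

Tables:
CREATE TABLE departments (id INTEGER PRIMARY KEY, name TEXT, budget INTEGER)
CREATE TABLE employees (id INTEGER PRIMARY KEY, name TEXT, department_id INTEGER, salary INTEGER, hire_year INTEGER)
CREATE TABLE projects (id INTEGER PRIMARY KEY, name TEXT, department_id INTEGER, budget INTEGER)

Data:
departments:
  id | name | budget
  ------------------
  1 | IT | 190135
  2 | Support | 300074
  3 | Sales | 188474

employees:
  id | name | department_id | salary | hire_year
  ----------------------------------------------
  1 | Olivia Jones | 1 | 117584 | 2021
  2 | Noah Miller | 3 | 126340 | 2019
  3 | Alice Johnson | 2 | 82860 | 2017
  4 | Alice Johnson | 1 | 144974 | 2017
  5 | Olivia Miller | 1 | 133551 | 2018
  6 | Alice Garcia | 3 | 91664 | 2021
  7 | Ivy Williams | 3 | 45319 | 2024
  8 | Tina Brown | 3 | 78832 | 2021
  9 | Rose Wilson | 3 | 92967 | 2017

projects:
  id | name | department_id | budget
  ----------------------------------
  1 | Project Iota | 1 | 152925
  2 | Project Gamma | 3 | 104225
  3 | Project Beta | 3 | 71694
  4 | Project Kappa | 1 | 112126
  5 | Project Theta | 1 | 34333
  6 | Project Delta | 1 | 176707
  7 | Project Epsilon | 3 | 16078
SELECT p.name, COUNT(*) AS n FROM employees c JOIN departments p ON c.department_id = p.id GROUP BY p.id, p.name ORDER BY n DESC

Execution result:
name | n
Sales | 5
IT | 3
Support | 1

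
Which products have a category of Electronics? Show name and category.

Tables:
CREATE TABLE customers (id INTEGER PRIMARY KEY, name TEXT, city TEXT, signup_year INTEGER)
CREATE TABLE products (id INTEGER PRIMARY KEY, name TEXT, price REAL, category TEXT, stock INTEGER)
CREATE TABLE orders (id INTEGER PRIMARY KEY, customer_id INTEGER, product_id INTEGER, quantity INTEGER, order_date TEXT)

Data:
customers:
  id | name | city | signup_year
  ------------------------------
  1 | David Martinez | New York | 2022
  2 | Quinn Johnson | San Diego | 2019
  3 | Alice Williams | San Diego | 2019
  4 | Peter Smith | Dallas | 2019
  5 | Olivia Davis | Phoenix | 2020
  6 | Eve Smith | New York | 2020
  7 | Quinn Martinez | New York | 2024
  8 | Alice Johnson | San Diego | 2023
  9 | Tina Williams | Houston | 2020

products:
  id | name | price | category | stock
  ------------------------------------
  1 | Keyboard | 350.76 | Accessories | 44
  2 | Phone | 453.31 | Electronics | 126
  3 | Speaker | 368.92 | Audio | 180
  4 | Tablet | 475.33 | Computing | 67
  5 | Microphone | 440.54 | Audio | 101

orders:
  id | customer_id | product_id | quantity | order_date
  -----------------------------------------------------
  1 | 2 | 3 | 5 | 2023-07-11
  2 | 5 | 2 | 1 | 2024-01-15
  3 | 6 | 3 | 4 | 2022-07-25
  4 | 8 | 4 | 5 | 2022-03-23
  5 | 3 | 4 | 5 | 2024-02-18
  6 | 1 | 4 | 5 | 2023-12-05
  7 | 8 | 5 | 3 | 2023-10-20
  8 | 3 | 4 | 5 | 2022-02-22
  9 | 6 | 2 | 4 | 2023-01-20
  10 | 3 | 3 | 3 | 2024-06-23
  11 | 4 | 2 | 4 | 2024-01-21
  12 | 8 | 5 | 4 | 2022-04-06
SELECT name, category FROM products WHERE category = 'Electronics'

Execution result:
name | category
Phone | Electronics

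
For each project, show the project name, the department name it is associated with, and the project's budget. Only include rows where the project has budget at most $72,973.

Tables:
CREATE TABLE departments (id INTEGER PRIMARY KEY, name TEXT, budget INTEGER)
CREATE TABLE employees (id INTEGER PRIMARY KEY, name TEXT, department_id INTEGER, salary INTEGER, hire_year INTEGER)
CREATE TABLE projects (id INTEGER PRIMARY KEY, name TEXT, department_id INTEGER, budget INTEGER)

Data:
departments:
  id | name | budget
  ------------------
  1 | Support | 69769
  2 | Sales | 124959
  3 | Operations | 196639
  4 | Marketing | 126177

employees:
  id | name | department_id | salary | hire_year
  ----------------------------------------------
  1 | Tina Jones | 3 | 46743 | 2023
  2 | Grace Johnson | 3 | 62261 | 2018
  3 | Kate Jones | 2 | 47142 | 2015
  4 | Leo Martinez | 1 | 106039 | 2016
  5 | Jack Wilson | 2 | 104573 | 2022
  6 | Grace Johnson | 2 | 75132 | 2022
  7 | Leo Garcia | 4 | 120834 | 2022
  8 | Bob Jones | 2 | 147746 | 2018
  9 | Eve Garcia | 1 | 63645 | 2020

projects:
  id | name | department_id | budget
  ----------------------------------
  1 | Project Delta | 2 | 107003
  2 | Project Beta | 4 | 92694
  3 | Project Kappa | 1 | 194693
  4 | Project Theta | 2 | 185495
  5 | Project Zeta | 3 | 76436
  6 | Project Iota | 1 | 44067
SELECT c.name, p.name AS department, c.budget FROM projects c JOIN departments p ON c.department_id = p.id WHERE c.budget <= 72973

Execution result:
name | department | budget
Project Iota | Support | 44067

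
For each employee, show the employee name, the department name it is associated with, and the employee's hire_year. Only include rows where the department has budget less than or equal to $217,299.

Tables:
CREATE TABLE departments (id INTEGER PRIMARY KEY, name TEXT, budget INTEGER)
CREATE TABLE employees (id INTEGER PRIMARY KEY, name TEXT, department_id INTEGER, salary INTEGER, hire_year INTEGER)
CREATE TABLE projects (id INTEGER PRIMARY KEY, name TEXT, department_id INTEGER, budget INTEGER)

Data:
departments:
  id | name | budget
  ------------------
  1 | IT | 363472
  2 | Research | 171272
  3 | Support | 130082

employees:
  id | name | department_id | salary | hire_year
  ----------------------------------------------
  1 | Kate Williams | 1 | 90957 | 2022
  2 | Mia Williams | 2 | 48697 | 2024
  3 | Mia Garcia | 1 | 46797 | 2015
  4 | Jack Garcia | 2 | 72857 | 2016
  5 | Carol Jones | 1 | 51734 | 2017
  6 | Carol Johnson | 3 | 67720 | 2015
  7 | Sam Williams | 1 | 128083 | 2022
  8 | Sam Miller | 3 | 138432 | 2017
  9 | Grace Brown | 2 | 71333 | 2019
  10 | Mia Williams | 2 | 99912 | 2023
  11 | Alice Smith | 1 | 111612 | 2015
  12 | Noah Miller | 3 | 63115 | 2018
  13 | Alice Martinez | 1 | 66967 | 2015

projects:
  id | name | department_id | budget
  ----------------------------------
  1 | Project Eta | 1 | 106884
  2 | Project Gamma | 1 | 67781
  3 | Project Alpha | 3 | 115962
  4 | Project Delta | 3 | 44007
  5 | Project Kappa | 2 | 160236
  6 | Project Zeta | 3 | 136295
SELECT c.name, p.name AS department, c.hire_year FROM employees c JOIN departments p ON c.department_id = p.id WHERE p.budget <= 217299

Execution result:
name | department | hire_year
Mia Williams | Research | 2024
Jack Garcia | Research | 2016
Carol Johnson | Support | 2015
Sam Miller | Support | 2017
Grace Brown | Research | 2019
Mia Williams | Research | 2023
Noah Miller | Support | 2018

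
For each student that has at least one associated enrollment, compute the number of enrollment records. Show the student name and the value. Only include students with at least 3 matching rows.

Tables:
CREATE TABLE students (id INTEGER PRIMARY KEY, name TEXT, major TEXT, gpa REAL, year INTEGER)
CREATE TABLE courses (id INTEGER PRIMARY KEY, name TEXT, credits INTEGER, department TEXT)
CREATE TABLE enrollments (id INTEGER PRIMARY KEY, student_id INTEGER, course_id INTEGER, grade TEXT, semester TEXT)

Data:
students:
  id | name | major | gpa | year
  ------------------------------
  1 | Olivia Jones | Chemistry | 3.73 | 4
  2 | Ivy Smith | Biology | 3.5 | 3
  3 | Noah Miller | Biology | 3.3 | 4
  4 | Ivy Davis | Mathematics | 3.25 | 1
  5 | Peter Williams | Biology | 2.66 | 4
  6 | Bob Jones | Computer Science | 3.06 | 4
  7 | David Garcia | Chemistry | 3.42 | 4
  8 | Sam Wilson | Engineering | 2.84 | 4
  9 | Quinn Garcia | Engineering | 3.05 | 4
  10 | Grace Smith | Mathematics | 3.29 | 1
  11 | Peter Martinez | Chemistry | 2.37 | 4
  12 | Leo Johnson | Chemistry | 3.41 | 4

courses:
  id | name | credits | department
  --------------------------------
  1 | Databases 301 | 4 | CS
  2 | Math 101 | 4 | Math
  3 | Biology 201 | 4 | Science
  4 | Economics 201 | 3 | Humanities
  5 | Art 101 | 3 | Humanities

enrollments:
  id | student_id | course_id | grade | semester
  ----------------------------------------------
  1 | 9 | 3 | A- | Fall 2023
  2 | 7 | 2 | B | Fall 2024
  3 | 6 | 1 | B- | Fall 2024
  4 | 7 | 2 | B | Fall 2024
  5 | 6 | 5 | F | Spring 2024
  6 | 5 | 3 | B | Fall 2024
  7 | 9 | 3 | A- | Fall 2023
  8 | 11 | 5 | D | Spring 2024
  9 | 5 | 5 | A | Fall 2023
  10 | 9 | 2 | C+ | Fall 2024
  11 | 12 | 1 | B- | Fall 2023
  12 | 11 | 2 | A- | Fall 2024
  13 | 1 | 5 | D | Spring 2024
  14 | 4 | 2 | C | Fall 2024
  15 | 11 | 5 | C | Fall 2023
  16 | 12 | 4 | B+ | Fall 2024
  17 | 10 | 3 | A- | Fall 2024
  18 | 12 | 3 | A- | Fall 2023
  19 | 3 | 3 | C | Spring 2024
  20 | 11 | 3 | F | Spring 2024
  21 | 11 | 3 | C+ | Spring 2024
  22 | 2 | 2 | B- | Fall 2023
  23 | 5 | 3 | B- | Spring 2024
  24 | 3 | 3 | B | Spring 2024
SELECT p.name, COUNT(*) AS n FROM enrollments c JOIN students p ON c.student_id = p.id GROUP BY p.id, p.name HAVING COUNT(*) >= 3

Execution result:
name | n
Peter Williams | 3
Quinn Garcia | 3
Peter Martinez | 5
Leo Johnson | 3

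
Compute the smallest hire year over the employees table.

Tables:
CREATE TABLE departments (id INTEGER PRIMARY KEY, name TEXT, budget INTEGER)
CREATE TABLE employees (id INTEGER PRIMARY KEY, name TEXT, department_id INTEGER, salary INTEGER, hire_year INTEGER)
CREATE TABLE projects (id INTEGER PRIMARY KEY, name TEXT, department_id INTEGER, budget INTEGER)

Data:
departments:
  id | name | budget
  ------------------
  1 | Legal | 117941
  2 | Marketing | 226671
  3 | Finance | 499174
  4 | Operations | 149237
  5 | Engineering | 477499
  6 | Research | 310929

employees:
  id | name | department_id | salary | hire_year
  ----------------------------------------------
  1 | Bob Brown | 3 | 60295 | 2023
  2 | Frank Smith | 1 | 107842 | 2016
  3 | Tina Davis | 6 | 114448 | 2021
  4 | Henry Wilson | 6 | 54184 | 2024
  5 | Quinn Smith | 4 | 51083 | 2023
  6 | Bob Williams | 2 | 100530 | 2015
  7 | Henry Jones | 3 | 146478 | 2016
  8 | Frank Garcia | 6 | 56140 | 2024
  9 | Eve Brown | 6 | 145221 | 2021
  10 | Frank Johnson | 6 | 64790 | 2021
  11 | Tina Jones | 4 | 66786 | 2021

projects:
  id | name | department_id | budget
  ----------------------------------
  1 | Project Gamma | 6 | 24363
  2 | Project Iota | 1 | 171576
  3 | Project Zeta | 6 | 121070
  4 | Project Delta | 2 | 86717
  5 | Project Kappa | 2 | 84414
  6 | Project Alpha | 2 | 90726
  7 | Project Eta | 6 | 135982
SELECT MIN(hire_year) FROM employees

Execution result:
2015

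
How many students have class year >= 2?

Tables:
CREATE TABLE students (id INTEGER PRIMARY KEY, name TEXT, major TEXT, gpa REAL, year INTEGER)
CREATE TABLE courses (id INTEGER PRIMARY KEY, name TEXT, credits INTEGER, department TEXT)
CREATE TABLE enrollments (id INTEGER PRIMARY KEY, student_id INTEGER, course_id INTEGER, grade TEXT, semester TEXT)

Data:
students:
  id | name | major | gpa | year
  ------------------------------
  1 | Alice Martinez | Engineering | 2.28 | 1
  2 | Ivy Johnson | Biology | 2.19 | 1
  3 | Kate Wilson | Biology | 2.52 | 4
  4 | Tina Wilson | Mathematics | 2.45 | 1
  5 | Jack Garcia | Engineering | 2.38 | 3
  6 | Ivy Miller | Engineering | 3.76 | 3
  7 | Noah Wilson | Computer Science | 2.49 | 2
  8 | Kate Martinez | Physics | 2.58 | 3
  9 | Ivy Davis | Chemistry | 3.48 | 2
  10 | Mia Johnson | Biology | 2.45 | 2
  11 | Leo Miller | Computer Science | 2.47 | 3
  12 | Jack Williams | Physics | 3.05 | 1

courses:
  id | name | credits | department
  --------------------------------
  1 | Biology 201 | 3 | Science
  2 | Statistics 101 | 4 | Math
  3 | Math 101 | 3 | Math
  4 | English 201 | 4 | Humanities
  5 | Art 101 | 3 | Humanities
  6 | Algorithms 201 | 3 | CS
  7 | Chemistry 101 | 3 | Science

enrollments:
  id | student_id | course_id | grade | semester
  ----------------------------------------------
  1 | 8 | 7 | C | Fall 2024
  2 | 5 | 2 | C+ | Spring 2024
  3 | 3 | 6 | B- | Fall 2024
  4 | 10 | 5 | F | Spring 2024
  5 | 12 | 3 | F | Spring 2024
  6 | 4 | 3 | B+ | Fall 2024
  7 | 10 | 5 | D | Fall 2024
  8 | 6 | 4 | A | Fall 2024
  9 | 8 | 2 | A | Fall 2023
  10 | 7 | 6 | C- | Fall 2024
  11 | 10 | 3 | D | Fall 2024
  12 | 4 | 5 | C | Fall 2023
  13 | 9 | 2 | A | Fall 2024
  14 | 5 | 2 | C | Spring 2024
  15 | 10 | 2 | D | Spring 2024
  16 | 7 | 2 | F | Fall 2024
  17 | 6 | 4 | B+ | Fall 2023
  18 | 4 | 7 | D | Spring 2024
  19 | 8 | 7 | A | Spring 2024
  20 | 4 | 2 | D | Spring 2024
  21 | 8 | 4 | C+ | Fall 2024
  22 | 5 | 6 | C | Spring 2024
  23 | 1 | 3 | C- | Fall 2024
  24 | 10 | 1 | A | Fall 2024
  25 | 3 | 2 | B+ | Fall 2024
SELECT COUNT(*) FROM students WHERE year >= 2

Execution result:
8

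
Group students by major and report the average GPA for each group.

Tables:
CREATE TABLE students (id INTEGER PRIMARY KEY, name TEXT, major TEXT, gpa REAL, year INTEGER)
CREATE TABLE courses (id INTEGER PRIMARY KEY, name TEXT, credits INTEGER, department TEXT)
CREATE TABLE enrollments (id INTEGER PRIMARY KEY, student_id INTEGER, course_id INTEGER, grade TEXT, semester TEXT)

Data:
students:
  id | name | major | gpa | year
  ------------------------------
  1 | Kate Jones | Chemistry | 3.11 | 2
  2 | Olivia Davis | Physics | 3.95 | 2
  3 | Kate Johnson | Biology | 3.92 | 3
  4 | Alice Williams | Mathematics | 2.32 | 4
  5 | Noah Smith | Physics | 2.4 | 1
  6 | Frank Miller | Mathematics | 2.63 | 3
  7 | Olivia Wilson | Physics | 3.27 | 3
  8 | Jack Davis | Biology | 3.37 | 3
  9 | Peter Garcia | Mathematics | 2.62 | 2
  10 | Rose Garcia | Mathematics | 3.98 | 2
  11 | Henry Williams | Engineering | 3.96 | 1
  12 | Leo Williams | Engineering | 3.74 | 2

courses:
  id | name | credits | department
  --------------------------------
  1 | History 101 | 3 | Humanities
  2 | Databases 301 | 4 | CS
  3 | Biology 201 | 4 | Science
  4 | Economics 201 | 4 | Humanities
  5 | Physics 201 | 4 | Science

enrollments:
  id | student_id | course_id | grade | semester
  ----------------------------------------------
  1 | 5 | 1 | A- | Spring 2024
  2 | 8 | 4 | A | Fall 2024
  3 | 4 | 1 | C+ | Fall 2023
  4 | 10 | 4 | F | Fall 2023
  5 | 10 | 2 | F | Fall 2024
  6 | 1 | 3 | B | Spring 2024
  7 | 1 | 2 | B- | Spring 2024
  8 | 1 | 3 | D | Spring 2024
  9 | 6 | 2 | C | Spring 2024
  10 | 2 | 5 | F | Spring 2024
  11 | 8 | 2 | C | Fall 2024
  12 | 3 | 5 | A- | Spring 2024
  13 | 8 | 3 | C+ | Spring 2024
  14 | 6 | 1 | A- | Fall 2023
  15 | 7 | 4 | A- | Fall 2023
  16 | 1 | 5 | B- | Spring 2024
SELECT major, AVG(gpa) AS avg_gpa FROM students GROUP BY major

Execution result:
major | avg_gpa
Biology | 3.65
Chemistry | 3.11
Engineering | 3.85
Mathematics | 2.89
Physics | 3.21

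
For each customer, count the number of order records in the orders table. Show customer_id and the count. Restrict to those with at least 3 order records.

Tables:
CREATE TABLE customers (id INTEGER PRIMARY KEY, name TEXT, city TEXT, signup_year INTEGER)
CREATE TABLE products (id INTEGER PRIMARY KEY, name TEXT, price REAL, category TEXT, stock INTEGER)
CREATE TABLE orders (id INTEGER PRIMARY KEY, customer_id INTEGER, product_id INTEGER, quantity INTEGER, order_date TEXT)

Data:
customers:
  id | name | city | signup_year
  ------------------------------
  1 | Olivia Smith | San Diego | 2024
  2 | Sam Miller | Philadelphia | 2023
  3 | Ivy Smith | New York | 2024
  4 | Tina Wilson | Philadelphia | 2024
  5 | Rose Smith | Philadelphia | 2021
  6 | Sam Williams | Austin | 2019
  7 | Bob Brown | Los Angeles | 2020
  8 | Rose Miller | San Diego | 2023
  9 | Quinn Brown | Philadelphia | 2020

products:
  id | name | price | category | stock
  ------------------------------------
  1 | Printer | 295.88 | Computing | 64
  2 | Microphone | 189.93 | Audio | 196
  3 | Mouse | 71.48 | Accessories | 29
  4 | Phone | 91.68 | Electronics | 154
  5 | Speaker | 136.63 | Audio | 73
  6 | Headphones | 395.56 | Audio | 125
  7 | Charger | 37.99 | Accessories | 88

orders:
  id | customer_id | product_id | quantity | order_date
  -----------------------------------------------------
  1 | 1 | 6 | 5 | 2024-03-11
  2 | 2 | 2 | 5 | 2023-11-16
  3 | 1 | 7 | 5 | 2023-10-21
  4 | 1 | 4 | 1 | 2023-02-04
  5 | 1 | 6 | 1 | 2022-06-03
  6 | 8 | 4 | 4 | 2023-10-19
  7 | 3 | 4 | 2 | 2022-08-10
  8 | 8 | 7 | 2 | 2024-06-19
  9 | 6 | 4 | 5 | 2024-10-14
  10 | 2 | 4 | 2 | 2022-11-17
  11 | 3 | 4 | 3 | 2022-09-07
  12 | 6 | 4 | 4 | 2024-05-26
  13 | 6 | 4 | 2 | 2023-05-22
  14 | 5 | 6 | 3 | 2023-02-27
SELECT customer_id, COUNT(*) AS order_count FROM orders GROUP BY customer_id HAVING COUNT(*) >= 3

Execution result:
customer_id | order_count
1 | 4
6 | 3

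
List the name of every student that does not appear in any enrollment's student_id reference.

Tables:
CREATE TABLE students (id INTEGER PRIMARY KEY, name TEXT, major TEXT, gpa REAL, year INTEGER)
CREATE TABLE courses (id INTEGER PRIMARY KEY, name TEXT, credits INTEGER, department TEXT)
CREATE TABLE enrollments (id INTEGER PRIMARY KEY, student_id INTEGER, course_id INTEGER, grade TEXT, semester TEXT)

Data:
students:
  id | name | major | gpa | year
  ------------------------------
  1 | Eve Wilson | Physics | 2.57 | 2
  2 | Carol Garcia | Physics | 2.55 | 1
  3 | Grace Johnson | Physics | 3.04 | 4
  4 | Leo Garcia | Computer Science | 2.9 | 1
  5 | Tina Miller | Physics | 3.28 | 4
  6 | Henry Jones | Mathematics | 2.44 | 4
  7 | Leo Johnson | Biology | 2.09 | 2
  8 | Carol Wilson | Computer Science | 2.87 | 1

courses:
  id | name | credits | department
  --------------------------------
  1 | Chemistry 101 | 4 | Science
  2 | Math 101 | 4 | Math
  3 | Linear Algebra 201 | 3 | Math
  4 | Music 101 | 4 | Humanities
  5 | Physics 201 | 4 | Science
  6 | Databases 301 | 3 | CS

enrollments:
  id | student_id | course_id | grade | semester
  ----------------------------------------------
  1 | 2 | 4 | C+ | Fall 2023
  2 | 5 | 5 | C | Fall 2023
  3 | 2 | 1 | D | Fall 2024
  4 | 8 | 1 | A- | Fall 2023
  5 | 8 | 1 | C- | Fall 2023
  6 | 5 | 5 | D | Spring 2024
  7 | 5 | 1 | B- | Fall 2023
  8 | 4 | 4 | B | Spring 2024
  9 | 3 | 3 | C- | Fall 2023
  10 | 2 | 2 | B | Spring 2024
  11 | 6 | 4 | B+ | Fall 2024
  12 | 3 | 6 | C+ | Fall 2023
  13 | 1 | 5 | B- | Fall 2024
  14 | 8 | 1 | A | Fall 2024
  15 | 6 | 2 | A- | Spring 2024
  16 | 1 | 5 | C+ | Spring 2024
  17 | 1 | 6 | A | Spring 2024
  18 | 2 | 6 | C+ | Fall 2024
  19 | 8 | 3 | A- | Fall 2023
SELECT p.name FROM students p LEFT JOIN enrollments c ON c.student_id = p.id WHERE c.id IS NULL

Execution result:
Leo Johnson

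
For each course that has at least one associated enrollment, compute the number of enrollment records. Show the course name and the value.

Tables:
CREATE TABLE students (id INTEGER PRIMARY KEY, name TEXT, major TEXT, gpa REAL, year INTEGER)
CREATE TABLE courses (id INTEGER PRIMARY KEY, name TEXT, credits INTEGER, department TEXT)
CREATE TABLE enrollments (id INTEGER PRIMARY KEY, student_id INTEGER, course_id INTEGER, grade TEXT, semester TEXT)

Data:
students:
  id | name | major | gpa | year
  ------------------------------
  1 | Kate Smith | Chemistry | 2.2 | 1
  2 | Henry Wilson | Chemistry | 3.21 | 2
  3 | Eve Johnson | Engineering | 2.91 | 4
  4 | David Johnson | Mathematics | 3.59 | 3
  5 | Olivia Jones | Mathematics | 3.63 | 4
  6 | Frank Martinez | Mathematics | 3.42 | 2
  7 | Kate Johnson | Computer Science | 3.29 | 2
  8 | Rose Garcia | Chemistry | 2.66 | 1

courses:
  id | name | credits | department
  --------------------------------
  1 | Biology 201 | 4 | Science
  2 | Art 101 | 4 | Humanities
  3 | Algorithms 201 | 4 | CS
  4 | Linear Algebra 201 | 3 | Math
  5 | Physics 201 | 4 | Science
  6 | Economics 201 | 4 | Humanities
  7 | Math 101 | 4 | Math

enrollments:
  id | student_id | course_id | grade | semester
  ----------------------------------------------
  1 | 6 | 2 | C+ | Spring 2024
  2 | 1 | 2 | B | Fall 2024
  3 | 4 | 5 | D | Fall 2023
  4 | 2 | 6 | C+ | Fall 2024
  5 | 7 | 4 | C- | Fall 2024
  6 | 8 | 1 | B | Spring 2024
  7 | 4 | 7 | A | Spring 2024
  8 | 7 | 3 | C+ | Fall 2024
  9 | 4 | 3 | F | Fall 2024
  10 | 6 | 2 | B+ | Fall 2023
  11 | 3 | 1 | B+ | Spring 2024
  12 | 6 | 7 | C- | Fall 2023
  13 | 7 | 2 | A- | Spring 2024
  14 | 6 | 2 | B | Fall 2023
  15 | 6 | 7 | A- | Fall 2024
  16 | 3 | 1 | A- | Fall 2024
SELECT p.name, COUNT(*) AS n FROM enrollments c JOIN courses p ON c.course_id = p.id GROUP BY p.id, p.name

Execution result:
name | n
Biology 201 | 3
Art 101 | 5
Algorithms 201 | 2
Linear Algebra 201 | 1
Physics 201 | 1
Economics 201 | 1
Math 101 | 3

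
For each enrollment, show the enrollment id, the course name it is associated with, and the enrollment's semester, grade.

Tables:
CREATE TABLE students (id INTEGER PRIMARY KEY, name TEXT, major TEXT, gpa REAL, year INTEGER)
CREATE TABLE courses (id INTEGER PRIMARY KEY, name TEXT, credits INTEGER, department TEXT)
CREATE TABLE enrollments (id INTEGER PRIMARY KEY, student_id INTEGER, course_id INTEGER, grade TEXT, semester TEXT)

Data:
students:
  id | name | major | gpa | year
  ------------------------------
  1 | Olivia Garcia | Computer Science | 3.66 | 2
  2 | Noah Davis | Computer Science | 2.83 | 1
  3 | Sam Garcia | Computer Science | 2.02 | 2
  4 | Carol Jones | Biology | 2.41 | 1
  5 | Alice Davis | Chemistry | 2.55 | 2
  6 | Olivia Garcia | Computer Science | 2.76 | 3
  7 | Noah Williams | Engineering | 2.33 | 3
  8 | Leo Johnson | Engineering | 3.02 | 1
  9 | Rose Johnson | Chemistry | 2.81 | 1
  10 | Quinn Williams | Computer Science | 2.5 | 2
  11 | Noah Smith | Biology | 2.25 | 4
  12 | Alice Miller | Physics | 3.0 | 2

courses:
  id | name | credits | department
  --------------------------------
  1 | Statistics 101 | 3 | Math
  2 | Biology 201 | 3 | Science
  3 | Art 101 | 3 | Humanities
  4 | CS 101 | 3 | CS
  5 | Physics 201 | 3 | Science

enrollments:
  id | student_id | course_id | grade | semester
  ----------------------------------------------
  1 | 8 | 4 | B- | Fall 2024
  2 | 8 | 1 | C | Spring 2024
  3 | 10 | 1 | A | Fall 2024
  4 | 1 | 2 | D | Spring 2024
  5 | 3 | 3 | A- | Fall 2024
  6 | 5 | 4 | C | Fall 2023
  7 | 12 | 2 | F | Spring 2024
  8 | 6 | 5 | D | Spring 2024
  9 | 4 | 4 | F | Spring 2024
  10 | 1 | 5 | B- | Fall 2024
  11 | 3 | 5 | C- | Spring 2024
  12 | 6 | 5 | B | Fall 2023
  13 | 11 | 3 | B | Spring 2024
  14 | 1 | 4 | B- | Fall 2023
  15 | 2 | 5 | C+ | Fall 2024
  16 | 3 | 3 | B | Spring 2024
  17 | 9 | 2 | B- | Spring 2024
SELECT c.id, p.name AS course, c.semester, c.grade FROM enrollments c JOIN courses p ON c.course_id = p.id

Execution result:
id | course | semester | grade
1 | CS 101 | Fall 2024 | B-
2 | Statistics 101 | Spring 2024 | C
3 | Statistics 101 | Fall 2024 | A
4 | Biology 201 | Spring 2024 | D
5 | Art 101 | Fall 2024 | A-
6 | CS 101 | Fall 2023 | C
7 | Biology 201 | Spring 2024 | F
8 | Physics 201 | Spring 2024 | D
9 | CS 101 | Spring 2024 | F
10 | Physics 201 | Fall 2024 | B-
11 | Physics 201 | Spring 2024 | C-
12 | Physics 201 | Fall 2023 | B
13 | Art 101 | Spring 2024 | B
14 | CS 101 | Fall 2023 | B-
15 | Physics 201 | Fall 2024 | C+
16 | Art 101 | Spring 2024 | B
17 | Biology 201 | Spring 2024 | B-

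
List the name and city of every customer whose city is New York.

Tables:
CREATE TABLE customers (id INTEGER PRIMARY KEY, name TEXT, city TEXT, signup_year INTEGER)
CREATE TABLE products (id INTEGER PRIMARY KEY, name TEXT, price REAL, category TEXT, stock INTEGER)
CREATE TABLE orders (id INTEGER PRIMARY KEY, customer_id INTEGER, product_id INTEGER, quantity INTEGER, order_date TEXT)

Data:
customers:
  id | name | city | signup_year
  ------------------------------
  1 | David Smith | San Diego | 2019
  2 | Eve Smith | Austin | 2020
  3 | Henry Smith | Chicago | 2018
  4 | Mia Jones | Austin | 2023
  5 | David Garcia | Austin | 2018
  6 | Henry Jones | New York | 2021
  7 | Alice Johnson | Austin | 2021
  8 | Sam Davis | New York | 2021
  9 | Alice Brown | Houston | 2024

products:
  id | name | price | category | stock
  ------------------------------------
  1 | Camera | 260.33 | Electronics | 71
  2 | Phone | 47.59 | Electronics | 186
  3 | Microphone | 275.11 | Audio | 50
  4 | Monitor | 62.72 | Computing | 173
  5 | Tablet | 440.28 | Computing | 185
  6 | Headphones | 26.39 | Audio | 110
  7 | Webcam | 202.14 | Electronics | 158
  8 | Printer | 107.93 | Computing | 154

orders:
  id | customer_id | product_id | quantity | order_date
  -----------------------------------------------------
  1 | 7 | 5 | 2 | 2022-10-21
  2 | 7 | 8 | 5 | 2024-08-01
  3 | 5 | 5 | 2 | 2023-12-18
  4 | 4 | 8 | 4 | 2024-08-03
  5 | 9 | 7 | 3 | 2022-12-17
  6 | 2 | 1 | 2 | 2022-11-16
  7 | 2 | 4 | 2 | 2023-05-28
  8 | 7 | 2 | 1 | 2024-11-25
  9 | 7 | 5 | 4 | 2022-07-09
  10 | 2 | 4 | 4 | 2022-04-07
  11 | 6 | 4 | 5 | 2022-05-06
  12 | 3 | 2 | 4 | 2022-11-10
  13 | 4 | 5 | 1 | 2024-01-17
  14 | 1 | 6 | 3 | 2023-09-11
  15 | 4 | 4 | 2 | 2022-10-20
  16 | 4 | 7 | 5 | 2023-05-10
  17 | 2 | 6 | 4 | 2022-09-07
SELECT name, city FROM customers WHERE city = 'New York'

Execution result:
name | city
Henry Jones | New York
Sam Davis | New York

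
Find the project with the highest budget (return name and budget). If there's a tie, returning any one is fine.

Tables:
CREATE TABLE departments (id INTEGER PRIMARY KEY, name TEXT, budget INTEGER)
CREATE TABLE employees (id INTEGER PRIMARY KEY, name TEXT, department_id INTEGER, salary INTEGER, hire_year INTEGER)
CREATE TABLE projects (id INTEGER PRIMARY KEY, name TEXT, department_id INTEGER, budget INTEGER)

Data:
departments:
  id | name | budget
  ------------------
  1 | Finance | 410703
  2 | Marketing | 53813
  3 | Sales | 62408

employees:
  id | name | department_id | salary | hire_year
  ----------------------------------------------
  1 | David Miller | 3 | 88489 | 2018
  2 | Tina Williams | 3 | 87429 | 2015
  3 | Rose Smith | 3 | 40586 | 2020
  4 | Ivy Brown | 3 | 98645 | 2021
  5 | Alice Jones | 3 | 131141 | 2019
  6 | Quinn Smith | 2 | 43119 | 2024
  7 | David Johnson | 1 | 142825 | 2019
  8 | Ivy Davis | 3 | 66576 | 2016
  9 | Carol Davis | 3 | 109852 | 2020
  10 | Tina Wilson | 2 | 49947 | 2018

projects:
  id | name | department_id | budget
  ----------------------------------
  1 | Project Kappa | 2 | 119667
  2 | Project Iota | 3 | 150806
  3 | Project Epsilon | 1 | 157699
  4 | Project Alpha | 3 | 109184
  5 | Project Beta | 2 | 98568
SELECT name, budget FROM projects ORDER BY budget DESC LIMIT 1

Execution result:
name | budget
Project Epsilon | 157699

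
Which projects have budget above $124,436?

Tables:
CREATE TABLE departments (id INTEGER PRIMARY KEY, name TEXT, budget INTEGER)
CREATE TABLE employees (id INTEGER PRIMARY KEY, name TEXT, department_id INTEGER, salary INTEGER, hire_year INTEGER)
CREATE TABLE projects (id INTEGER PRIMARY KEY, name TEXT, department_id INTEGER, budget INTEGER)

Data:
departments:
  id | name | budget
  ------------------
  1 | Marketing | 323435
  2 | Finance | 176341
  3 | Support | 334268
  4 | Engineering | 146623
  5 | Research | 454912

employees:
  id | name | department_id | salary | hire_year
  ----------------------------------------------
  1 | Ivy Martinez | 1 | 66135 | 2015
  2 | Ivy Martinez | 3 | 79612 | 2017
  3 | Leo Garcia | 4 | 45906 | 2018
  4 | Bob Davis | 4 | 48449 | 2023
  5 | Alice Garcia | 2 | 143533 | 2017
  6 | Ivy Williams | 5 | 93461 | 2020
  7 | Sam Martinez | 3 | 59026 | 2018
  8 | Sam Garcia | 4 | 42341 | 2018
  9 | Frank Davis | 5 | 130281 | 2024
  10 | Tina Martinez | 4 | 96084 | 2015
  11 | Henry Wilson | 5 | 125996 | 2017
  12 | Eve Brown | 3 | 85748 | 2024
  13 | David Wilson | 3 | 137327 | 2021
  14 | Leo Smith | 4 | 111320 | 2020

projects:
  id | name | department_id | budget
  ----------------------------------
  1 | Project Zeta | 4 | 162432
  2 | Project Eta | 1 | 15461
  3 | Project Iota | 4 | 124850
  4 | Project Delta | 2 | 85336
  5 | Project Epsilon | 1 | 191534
SELECT name, budget FROM projects WHERE budget > 124436

Execution result:
name | budget
Project Zeta | 162432
Project Iota | 124850
Project Epsilon | 191534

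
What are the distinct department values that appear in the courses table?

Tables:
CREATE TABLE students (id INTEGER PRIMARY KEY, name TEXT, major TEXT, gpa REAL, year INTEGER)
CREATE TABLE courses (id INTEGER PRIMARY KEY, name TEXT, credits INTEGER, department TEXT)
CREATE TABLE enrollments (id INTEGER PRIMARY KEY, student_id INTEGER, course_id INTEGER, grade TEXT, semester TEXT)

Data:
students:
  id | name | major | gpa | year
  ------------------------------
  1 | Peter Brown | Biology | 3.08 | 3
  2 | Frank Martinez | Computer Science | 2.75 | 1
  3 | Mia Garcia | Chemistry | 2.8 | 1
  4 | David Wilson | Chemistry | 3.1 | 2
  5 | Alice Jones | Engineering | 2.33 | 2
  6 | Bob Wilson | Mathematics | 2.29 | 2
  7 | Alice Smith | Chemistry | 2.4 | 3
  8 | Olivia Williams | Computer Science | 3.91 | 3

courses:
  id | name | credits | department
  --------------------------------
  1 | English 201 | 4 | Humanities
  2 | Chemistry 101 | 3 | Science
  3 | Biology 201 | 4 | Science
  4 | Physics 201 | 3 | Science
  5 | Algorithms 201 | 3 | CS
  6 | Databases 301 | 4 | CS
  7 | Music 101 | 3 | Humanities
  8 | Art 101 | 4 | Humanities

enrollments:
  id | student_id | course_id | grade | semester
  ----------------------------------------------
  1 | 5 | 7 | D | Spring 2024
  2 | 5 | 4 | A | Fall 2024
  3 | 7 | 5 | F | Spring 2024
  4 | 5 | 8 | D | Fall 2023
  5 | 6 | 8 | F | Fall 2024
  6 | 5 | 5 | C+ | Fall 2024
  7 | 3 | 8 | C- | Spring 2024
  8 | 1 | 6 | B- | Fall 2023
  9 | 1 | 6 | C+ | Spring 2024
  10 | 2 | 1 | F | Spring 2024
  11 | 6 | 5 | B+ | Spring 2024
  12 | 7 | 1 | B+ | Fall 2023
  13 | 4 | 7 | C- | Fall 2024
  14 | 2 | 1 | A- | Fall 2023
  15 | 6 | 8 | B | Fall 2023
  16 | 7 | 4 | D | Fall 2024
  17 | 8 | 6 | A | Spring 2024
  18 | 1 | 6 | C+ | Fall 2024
SELECT DISTINCT department FROM courses

Execution result:
department
Humanities
Science
CS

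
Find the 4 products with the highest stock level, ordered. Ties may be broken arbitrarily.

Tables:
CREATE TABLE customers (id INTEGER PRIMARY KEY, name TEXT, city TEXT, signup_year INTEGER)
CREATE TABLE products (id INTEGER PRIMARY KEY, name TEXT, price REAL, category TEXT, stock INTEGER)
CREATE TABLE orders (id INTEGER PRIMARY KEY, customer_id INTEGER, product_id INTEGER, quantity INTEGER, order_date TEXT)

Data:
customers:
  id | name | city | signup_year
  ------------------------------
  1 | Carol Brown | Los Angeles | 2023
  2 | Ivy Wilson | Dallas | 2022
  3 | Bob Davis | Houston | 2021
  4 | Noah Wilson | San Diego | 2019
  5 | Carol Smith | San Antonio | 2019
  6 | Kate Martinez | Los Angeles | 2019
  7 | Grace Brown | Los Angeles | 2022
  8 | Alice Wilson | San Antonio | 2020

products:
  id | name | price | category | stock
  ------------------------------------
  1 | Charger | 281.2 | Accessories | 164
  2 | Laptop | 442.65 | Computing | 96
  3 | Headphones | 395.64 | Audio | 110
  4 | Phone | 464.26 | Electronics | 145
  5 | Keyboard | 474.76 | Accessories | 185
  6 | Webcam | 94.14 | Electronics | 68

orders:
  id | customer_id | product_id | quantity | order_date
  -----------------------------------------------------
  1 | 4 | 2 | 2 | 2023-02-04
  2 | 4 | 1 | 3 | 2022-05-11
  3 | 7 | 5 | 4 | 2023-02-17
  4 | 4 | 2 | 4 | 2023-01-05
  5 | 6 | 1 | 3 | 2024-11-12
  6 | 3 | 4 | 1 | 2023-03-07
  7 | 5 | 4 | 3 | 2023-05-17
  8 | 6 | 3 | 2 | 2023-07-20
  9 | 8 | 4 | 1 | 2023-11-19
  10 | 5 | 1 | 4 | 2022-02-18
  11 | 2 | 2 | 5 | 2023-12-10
SELECT name, stock FROM products ORDER BY stock DESC LIMIT 4

Execution result:
name | stock
Keyboard | 185
Charger | 164
Phone | 145
Headphones | 110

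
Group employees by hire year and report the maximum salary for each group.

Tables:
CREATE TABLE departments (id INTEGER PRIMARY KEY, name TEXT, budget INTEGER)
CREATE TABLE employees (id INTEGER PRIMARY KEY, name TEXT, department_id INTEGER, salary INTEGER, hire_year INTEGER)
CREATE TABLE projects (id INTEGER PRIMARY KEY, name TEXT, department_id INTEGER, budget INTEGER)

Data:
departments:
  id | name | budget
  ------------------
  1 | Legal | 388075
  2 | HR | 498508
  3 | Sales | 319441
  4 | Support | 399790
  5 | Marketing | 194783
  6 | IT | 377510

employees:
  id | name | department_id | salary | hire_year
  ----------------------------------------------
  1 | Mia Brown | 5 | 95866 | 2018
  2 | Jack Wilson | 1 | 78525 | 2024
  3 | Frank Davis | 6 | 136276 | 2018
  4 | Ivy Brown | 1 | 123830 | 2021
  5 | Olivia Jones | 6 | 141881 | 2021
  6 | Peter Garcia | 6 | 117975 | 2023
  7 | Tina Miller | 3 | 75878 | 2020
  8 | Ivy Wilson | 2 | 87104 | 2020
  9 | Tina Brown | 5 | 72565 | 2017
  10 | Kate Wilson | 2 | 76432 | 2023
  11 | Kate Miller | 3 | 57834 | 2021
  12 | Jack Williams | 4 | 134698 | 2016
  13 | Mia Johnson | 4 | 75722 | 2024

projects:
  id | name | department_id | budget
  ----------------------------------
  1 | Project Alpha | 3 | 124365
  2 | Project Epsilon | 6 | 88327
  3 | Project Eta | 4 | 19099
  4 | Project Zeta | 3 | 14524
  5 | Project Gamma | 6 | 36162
SELECT hire_year, MAX(salary) AS max_salary FROM employees GROUP BY hire_year

Execution result:
hire_year | max_salary
2016 | 134698
2017 | 72565
2018 | 136276
2020 | 87104
2021 | 141881
2023 | 117975
2024 | 78525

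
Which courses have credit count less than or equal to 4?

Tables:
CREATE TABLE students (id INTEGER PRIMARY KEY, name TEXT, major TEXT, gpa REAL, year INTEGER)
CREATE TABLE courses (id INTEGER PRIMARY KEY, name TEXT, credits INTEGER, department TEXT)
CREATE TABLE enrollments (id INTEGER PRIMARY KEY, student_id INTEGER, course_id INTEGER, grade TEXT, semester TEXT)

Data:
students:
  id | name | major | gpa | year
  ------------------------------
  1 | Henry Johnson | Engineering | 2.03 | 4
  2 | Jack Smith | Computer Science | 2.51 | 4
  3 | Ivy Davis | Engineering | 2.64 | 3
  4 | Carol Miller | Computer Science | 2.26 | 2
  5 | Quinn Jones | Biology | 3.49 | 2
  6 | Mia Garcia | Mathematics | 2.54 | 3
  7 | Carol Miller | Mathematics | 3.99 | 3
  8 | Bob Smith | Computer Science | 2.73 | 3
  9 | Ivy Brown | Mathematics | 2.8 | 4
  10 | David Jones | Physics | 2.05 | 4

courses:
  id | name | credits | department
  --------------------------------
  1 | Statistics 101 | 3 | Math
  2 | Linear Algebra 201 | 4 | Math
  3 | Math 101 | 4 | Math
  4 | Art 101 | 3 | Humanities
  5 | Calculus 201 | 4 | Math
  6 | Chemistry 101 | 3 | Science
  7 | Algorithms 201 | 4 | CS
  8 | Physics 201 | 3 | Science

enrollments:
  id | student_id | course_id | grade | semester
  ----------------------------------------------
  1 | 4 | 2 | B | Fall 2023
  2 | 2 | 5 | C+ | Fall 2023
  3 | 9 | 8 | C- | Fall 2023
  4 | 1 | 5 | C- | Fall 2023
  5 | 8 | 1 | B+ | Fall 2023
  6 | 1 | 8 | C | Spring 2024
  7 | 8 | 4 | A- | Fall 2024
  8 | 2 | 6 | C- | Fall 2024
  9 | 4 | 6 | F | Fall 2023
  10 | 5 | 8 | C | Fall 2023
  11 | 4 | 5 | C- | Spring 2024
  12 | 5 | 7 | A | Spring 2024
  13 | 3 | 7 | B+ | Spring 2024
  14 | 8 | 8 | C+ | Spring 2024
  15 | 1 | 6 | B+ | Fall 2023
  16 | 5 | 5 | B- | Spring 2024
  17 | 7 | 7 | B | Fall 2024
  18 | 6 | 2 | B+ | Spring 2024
SELECT name, credits FROM courses WHERE credits <= 4

Execution result:
name | credits
Statistics 101 | 3
Linear Algebra 201 | 4
Math 101 | 4
Art 101 | 3
Calculus 201 | 4
Chemistry 101 | 3
Algorithms 201 | 4
Physics 201 | 3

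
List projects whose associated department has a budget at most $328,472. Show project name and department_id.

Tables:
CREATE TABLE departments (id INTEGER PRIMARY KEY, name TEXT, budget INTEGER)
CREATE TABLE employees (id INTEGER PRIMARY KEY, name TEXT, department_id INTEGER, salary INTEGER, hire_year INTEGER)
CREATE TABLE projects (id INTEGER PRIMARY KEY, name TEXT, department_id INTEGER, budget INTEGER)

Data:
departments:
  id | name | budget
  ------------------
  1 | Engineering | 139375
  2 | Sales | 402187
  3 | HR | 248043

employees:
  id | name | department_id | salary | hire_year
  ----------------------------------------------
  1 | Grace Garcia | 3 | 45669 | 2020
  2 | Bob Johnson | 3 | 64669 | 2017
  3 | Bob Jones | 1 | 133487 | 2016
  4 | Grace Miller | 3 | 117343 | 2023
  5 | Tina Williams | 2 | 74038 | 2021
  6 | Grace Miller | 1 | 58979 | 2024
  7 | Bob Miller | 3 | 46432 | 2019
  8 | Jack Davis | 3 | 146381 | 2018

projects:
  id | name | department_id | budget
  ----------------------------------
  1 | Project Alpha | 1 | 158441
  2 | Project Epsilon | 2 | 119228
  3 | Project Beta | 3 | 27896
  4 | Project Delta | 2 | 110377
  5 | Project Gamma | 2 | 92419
SELECT name, department_id FROM projects WHERE department_id IN (SELECT id FROM departments WHERE budget <= 328472)

Execution result:
name | department_id
Project Alpha | 1
Project Beta | 3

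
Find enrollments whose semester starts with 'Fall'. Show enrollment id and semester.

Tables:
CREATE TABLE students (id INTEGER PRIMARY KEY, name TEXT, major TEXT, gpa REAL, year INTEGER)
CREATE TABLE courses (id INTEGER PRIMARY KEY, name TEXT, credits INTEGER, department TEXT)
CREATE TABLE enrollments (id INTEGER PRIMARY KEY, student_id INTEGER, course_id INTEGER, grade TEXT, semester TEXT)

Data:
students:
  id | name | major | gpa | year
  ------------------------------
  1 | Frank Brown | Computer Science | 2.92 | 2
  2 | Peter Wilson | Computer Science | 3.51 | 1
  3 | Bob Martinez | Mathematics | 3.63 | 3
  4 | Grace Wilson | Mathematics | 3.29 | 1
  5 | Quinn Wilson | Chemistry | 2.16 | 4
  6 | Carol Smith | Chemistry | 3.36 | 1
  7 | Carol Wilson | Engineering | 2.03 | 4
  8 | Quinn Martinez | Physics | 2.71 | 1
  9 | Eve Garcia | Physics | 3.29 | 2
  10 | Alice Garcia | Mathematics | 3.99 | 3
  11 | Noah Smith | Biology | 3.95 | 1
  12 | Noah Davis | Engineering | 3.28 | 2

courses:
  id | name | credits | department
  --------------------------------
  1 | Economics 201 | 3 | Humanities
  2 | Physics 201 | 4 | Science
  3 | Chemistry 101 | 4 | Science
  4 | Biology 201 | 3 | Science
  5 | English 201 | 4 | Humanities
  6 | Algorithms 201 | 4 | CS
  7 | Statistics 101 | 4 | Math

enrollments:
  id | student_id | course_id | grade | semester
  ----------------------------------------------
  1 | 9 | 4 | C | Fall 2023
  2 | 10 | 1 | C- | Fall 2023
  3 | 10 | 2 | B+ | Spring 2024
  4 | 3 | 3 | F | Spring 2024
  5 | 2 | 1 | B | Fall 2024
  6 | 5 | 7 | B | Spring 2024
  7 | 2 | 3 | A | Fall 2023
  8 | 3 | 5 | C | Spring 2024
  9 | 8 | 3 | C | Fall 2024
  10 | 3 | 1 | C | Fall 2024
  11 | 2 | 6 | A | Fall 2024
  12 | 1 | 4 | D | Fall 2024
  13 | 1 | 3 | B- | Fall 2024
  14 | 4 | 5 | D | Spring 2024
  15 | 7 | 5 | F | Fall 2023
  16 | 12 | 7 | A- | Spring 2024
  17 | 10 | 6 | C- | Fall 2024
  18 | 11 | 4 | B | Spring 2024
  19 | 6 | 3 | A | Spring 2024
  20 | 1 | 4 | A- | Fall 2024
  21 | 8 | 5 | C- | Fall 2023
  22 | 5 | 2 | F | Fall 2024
SELECT id, semester FROM enrollments WHERE semester LIKE 'Fall%'

Execution result:
id | semester
1 | Fall 2023
2 | Fall 2023
5 | Fall 2024
7 | Fall 2023
9 | Fall 2024
10 | Fall 2024
11 | Fall 2024
12 | Fall 2024
13 | Fall 2024
15 | Fall 2023
17 | Fall 2024
20 | Fall 2024
21 | Fall 2023
22 | Fall 2024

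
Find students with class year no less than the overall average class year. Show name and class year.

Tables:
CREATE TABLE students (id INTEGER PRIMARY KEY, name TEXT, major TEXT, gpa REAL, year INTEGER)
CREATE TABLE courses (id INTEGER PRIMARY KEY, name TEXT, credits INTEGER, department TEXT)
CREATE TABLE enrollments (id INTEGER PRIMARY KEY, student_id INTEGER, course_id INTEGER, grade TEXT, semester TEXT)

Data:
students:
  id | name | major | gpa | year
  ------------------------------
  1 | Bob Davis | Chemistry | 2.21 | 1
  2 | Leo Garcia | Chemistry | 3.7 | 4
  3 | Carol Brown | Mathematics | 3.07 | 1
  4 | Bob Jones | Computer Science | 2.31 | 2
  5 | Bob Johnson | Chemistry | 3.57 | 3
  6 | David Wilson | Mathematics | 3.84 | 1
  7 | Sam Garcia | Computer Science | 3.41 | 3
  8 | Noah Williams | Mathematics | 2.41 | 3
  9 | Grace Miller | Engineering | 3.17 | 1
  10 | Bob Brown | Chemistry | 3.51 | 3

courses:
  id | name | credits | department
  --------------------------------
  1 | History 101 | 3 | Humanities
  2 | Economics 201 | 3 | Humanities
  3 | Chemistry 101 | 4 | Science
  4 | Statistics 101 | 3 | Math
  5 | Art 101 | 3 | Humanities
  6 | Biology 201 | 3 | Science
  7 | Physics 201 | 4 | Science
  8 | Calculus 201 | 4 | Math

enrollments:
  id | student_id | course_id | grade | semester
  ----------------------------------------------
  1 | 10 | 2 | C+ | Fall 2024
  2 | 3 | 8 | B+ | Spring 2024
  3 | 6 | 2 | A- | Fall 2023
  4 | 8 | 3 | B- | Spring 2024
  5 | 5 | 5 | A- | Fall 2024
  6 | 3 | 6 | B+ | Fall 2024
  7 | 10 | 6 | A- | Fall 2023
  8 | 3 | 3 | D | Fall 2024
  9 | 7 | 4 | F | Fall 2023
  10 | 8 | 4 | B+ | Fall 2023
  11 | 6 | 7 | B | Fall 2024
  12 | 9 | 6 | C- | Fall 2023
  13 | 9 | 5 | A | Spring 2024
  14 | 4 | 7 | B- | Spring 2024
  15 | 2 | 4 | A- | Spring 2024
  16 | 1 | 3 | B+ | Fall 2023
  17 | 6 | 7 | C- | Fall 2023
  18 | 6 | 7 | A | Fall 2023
SELECT name, year FROM students WHERE year >= (SELECT AVG(year) FROM students)

Execution result:
name | year
Leo Garcia | 4
Bob Johnson | 3
Sam Garcia | 3
Noah Williams | 3
Bob Brown | 3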